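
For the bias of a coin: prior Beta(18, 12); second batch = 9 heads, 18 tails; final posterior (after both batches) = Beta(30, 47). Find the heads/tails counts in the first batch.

3 heads and 17 tails

Sequential conjugate updates are equivalent to a single update on the pooled data, so total successes = posterior α − prior α and total failures = posterior β − prior β.
Total across both batches: 30−18=12 heads, 47−12=35 tails.
Subtract the second batch: 12−9=3 heads and 35−18=17 tails.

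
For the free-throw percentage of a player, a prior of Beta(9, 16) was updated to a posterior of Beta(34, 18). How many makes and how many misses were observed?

Under Beta–binomial conjugacy the posterior parameters are (a+s, b+f).
Match parameters: s=34−9=25, f=18−16=2.

25 makes and 2 misses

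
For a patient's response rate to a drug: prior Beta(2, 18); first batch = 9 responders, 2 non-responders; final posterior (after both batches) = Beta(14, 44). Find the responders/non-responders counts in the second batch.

Sequential conjugate updates are equivalent to a single update on the pooled data, so total successes = posterior α − prior α and total failures = posterior β − prior β.
Total across both batches: 14−2=12 responders, 44−18=26 non-responders.
Subtract the first batch: 12−9=3 responders and 26−2=24 non-responders.

3 responders and 24 non-responders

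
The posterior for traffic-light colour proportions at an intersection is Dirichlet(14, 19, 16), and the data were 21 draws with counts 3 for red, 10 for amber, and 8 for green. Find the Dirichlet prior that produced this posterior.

For a Dirichlet(α) prior with multinomial counts c, the posterior is Dirichlet(α + c) componentwise.
Subtract each count from the matching posterior parameter: 14−3=11, 19−10=9, 16−8=8.

Dirichlet(11, 9, 8)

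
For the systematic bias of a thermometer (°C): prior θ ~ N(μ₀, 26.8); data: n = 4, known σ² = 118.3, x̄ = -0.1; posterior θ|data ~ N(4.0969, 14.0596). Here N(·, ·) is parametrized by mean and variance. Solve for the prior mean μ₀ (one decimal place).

μ₀ = 7.9

With known observation variance, the Normal–Normal posterior has precision τ_n = τ₀ + n/σ² and mean μ_n = (τ₀μ₀ + (n/σ²)x̄)/τ_n.
Here τ₀ = 1/26.8 = 0.037313 and τ_data = 4/118.3 = 0.033812, so τ_n = 0.071125.
Rearranging for μ₀: μ₀ = (μ_n·τ_n − τ_data·x̄)/τ₀ = (4.0969·0.071125 − 0.033812·-0.1) / 0.037313 = 0.294773/0.037313 ≈ 7.9.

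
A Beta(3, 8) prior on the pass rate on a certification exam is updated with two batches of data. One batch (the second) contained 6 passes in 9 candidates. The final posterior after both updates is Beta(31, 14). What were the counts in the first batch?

22 passes and 3 failures

Sequential conjugate updates are equivalent to a single update on the pooled data, so total successes = posterior α − prior α and total failures = posterior β − prior β.
Total across both batches: 31−3=28 passes, 14−8=6 failures.
Subtract the second batch: 28−6=22 passes and 6−3=3 failures.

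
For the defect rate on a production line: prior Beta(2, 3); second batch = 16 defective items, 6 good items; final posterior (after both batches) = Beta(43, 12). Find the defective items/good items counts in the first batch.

25 defective items and 3 good items

Because Beta–binomial updating is additive in the counts, the combined data contributed (α_post−α_prior, β_post−β_prior) successes and failures.
Total across both batches: 43−2=41 defective items, 12−3=9 good items.
Subtract the second batch: 41−16=25 defective items and 9−6=3 good items.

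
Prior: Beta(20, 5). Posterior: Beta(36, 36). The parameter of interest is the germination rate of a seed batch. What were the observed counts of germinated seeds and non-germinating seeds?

Under Beta–binomial conjugacy the posterior parameters are (a+s, b+f).
So s = 36 − 20 = 16 and f = 36 − 5 = 31.

16 germinated seeds and 31 non-germinating seeds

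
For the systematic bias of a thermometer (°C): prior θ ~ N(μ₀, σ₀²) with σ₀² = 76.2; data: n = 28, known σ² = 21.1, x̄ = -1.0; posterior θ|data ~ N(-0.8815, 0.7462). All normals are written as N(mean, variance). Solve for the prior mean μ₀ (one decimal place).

μ₀ = 11.1

The posterior mean is a precision-weighted average: μ_n = (τ₀μ₀ + τ_data·x̄)/(τ₀+τ_data), with τ₀=1/σ₀² and τ_data=n/σ².
Here τ₀ = 1/76.2 = 0.013123 and τ_data = 28/21.1 = 1.327014, so τ_n = 1.340137.
Rearranging for μ₀: μ₀ = (μ_n·τ_n − τ_data·x̄)/τ₀ = (-0.8815·1.340137 − 1.327014·-1.0) / 0.013123 = 0.145683/0.013123 ≈ 11.1.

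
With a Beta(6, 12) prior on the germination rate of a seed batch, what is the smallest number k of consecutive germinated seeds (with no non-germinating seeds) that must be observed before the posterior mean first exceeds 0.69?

k = 21

After k germinated seeds and 0 non-germinating seeds the posterior is Beta(6+k, 12), with mean (6+k)/(6+12+k).
Set (6+k)/(18+k) > 0.69 and solve: k > (0.69·18 − 6)/(1 − 0.69) = 20.710.
The smallest integer exceeding 20.710 is 21, and checking k=21: (27)/(39) = 0.6923 > 0.69.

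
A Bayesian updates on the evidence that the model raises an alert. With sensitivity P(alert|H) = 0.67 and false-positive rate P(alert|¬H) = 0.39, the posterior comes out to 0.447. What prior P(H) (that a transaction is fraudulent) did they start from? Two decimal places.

P(H) = 0.32

Bayes' rule in odds form gives O(H|E) = O(H)·[P(E|H)/P(E|¬H)], hence O(H) = O(H|E)/LR.
Posterior odds = 0.447/(1−0.447) = 0.8083. LR = 0.67/0.39 = 1.7179.
Prior odds = 0.8083/1.7179 = 0.4705, so P(H) = 0.4705/(1+0.4705) ≈ 0.32.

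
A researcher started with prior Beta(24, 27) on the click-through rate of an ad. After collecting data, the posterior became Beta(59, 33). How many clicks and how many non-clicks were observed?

35 clicks and 6 non-clicks

Beta is conjugate to the binomial likelihood: posterior = Beta(a+s, b+f).
So s = 59 − 24 = 35 and f = 33 − 27 = 6.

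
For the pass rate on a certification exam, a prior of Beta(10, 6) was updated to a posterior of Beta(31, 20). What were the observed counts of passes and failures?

Under Beta–binomial conjugacy the posterior parameters are (a+s, b+f).
Match parameters: s=31−10=21, f=20−6=14.

21 passes and 14 failures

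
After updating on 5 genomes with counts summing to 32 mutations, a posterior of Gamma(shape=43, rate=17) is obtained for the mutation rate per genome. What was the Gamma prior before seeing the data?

Gamma(shape=11, rate=12)

Gamma–Poisson conjugacy: posterior shape = α + Σxᵢ, posterior rate = β + n.
So α = 43 − 32 = 11 and β = 17 − 5 = 12.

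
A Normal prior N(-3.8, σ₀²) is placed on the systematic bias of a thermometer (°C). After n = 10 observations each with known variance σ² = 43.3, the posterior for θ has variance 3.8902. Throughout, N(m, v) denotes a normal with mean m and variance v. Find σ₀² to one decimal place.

σ₀² = 38.3

For the Normal–Normal model with known σ², precisions add: τ_n = τ₀ + n/σ².
So 1/σ₀² = 1/3.8902 − 10/43.3 = 0.257056 − 0.230947 = 0.026109.
Hence σ₀² = 1/0.026109 ≈ 38.3.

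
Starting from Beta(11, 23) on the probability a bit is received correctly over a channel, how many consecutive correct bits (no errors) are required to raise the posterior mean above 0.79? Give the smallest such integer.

k = 76

After k correct bits and 0 errors the posterior is Beta(11+k, 23), with mean (11+k)/(11+23+k).
Set (11+k)/(34+k) > 0.79 and solve: k > (0.79·34 − 11)/(1 − 0.79) = 75.524.
The smallest integer exceeding 75.524 is 76.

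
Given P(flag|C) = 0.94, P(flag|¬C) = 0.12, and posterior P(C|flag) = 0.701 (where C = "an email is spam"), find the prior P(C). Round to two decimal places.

In odds form, posterior odds = prior odds × likelihood ratio, so prior odds = posterior odds ÷ LR.
Posterior odds = 0.701/(1−0.701) = 2.3445. LR = 0.94/0.12 = 7.8333.
Prior odds = 2.3445/7.8333 = 0.2993, so P(C) = 0.2993/(1+0.2993) ≈ 0.23.

P(C) = 0.23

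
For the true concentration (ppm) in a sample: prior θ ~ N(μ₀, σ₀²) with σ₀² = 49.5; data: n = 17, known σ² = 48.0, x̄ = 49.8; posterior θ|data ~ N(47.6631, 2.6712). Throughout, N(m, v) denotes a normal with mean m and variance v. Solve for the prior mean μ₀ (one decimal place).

The posterior mean is a precision-weighted average: μ_n = (τ₀μ₀ + τ_data·x̄)/(τ₀+τ_data), with τ₀=1/σ₀² and τ_data=n/σ².
Here τ₀ = 1/49.5 = 0.020202 and τ_data = 17/48.0 = 0.354167, so τ_n = 0.374369.
Rearranging for μ₀: μ₀ = (μ_n·τ_n − τ_data·x̄)/τ₀ = (47.6631·0.374369 − 0.354167·49.8) / 0.020202 = 0.206070/0.020202 ≈ 10.2.

μ₀ = 10.2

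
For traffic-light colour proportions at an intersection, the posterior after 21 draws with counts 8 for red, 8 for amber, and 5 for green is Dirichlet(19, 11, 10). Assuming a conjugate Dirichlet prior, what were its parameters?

For a Dirichlet(α) prior with multinomial counts c, the posterior is Dirichlet(α + c) componentwise.
Subtract each count from the matching posterior parameter: 19−8=11, 11−8=3, 10−5=5.

Dirichlet(11, 3, 5)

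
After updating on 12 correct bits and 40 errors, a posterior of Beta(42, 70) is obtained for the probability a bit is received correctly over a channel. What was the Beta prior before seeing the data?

Beta(30, 30)

Under Beta–binomial conjugacy the posterior parameters are (a+s, b+f).
So a = 42 − 12 = 30 and b = 70 − 40 = 30.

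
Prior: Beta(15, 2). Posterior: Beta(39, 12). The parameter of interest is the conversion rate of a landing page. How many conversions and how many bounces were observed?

24 conversions and 10 bounces

Beta is conjugate to the binomial likelihood: posterior = Beta(α+s, β+f).
So s = 39 − 15 = 24 and f = 12 − 2 = 10.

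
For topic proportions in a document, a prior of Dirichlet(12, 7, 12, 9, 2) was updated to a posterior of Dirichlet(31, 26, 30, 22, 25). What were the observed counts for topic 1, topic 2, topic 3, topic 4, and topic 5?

counts (19, 19, 18, 13, 23)

For a Dirichlet(α) prior with multinomial counts c, the posterior is Dirichlet(α + c) componentwise.
Counts are posterior − prior componentwise: 31−12=19, 26−7=19, 30−12=18, 22−9=13, 25−2=23.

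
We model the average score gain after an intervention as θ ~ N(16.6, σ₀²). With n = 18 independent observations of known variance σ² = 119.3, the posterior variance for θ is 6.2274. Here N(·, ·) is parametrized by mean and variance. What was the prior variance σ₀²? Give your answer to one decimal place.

σ₀² = 103.1

Posterior precision equals prior precision plus data precision: 1/σ_n² = 1/σ₀² + n/σ².
So 1/σ₀² = 1/6.2274 − 18/119.3 = 0.160581 − 0.150880 = 0.009701.
Hence σ₀² = 1/0.009701 ≈ 103.1.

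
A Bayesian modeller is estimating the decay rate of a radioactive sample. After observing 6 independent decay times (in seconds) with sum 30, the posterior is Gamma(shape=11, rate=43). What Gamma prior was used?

For an exponential likelihood with a Gamma(α, β) prior on the rate, n observations with total T give posterior Gamma(α+n, β+T).
So α = 11 − 6 = 5 and β = 43 − 30 = 13.

Gamma(shape=5, rate=13)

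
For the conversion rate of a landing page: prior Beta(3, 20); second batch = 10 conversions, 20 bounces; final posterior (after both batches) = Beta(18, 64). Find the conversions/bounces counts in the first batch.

5 conversions and 24 bounces

Because Beta–binomial updating is additive in the counts, the combined data contributed (α_post−α_prior, β_post−β_prior) successes and failures.
Total across both batches: 18−3=15 conversions, 64−20=44 bounces.
Subtract the second batch: 15−10=5 conversions and 44−20=24 bounces.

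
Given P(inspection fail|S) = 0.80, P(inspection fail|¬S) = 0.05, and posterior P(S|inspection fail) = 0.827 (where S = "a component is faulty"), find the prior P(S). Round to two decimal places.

In odds form, posterior odds = prior odds × likelihood ratio, so prior odds = posterior odds ÷ LR.
Posterior odds = 0.827/(1−0.827) = 4.7803. LR = 0.80/0.05 = 16.0000.
Prior odds = 4.7803/16.0000 = 0.2988, so P(S) = 0.2988/(1+0.2988) ≈ 0.23.

P(S) = 0.23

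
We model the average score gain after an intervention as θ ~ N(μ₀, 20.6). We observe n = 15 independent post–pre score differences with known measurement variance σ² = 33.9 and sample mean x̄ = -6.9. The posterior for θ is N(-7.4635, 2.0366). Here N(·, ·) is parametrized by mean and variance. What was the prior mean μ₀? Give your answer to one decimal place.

μ₀ = -12.6

With known observation variance, the Normal–Normal posterior has precision τ_n = τ₀ + n/σ² and mean μ_n = (τ₀μ₀ + (n/σ²)x̄)/τ_n.
Here τ₀ = 1/20.6 = 0.048544 and τ_data = 15/33.9 = 0.442478, so τ_n = 0.491022.
Rearranging for μ₀: μ₀ = (μ_n·τ_n − τ_data·x̄)/τ₀ = (-7.4635·0.491022 − 0.442478·-6.9) / 0.048544 = -0.611644/0.048544 ≈ -12.6.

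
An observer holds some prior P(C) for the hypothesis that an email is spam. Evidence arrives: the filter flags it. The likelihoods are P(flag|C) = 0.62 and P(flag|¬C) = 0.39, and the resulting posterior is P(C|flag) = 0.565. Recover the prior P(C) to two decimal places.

Bayes' rule in odds form gives O(C|E) = O(C)·[P(E|C)/P(E|¬C)], hence O(C) = O(C|E)/LR.
Posterior odds = 0.565/(1−0.565) = 1.2989. LR = 0.62/0.39 = 1.5897.
Prior odds = 1.2989/1.5897 = 0.8171, so P(C) = 0.8171/(1+0.8171) ≈ 0.45.

P(C) = 0.45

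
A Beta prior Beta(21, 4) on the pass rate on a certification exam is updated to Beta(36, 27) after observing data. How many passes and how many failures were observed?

15 passes and 23 failures

Under Beta–binomial conjugacy the posterior parameters are (α+s, β+f).
Match parameters: s=36−21=15, f=27−4=23.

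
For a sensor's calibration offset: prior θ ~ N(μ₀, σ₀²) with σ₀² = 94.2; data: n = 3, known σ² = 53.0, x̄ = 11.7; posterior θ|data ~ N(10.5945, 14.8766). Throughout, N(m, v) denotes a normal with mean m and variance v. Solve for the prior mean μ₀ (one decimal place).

With known observation variance, the Normal–Normal posterior has precision τ_n = τ₀ + n/σ² and mean μ_n = (τ₀μ₀ + (n/σ²)x̄)/τ_n.
Here τ₀ = 1/94.2 = 0.010616 and τ_data = 3/53.0 = 0.056604, so τ_n = 0.067220.
Rearranging for μ₀: μ₀ = (μ_n·τ_n − τ_data·x̄)/τ₀ = (10.5945·0.067220 − 0.056604·11.7) / 0.010616 = 0.049895/0.010616 ≈ 4.7.

μ₀ = 4.7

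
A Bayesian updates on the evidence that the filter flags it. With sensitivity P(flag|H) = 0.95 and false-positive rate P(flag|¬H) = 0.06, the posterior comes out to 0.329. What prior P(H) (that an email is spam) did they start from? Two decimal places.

P(H) = 0.03

Bayes' rule in odds form gives O(H|E) = O(H)·[P(E|H)/P(E|¬H)], hence O(H) = O(H|E)/LR.
Posterior odds = 0.329/(1−0.329) = 0.4903. LR = 0.95/0.06 = 15.8333.
Prior odds = 0.4903/15.8333 = 0.0310, so P(H) = 0.0310/(1+0.0310) ≈ 0.03.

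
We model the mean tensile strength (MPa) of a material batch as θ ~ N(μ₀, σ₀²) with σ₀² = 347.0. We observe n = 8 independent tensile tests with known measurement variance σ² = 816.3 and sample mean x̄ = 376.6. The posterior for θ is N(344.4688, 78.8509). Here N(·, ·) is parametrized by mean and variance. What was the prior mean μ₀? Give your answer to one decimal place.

The posterior mean is a precision-weighted average: μ_n = (τ₀μ₀ + τ_data·x̄)/(τ₀+τ_data), with τ₀=1/σ₀² and τ_data=n/σ².
Here τ₀ = 1/347.0 = 0.002882 and τ_data = 8/816.3 = 0.009800, so τ_n = 0.012682.
Rearranging for μ₀: μ₀ = (μ_n·τ_n − τ_data·x̄)/τ₀ = (344.4688·0.012682 − 0.009800·376.6) / 0.002882 = 0.677873/0.002882 ≈ 235.2.

μ₀ = 235.2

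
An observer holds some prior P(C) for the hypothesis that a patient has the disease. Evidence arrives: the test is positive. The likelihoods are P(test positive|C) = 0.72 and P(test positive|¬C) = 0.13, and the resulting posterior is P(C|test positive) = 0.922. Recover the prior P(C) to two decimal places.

P(C) = 0.68

Bayes' rule in odds form gives O(C|E) = O(C)·[P(E|C)/P(E|¬C)], hence O(C) = O(C|E)/LR.
Posterior odds = 0.922/(1−0.922) = 11.8205. LR = 0.72/0.13 = 5.5385.
Prior odds = 11.8205/5.5385 = 2.1342, so P(C) = 2.1342/(1+2.1342) ≈ 0.68.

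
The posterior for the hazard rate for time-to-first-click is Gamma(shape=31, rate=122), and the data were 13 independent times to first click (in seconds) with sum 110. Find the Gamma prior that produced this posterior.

Gamma(shape=18, rate=12)

Gamma–exponential conjugacy: posterior shape = α + n, posterior rate = β + Σtᵢ.
So α = 31 − 13 = 18 and β = 122 − 110 = 12.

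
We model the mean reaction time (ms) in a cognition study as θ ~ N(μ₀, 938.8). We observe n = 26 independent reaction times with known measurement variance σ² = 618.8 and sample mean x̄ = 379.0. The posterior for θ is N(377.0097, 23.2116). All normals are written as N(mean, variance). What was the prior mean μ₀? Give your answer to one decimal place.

μ₀ = 298.5

The posterior mean is a precision-weighted average: μ_n = (τ₀μ₀ + τ_data·x̄)/(τ₀+τ_data), with τ₀=1/σ₀² and τ_data=n/σ².
Here τ₀ = 1/938.8 = 0.001065 and τ_data = 26/618.8 = 0.042017, so τ_n = 0.043082.
Rearranging for μ₀: μ₀ = (μ_n·τ_n − τ_data·x̄)/τ₀ = (377.0097·0.043082 − 0.042017·379.0) / 0.001065 = 0.317889/0.001065 ≈ 298.5.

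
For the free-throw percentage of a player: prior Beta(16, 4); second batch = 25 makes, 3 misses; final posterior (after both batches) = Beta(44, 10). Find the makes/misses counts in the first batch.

Sequential conjugate updates are equivalent to a single update on the pooled data, so total successes = posterior α − prior α and total failures = posterior β − prior β.
Total across both batches: 44−16=28 makes, 10−4=6 misses.
Subtract the second batch: 28−25=3 makes and 6−3=3 misses.

3 makes and 3 misses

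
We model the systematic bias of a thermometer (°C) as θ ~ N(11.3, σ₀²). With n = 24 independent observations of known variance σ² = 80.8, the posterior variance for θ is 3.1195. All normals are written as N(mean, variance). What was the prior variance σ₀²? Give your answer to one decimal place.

σ₀² = 42.5

Posterior precision equals prior precision plus data precision: 1/σ_n² = 1/σ₀² + n/σ².
So 1/σ₀² = 1/3.1195 − 24/80.8 = 0.320564 − 0.297030 = 0.023534.
Hence σ₀² = 1/0.023534 ≈ 42.5.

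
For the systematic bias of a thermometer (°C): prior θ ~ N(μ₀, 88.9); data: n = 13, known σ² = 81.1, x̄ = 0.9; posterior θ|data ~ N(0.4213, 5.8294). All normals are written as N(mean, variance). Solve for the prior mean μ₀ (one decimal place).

With known observation variance, the Normal–Normal posterior has precision τ_n = τ₀ + n/σ² and mean μ_n = (τ₀μ₀ + (n/σ²)x̄)/τ_n.
Here τ₀ = 1/88.9 = 0.011249 and τ_data = 13/81.1 = 0.160296, so τ_n = 0.171545.
Rearranging for μ₀: μ₀ = (μ_n·τ_n − τ_data·x̄)/τ₀ = (0.4213·0.171545 − 0.160296·0.9) / 0.011249 = -0.071994/0.011249 ≈ -6.4.

μ₀ = -6.4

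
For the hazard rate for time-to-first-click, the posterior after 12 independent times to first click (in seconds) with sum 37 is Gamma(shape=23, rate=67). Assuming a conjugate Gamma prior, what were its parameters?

Gamma(shape=11, rate=30)

For an exponential likelihood with a Gamma(α, β) prior on the rate, n observations with total T give posterior Gamma(α+n, β+T).
So α = 23 − 12 = 11 and β = 67 − 37 = 30.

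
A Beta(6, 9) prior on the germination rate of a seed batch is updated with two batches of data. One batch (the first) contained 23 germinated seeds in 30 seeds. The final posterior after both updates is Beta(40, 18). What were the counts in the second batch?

11 germinated seeds and 2 non-germinating seeds

Sequential conjugate updates are equivalent to a single update on the pooled data, so total successes = posterior α − prior α and total failures = posterior β − prior β.
Total across both batches: 40−6=34 germinated seeds, 18−9=9 non-germinating seeds.
Subtract the first batch: 34−23=11 germinated seeds and 9−7=2 non-germinating seeds.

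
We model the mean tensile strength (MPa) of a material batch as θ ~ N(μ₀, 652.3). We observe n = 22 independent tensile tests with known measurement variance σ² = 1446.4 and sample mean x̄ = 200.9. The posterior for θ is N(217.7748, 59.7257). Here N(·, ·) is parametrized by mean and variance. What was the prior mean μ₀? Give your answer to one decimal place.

μ₀ = 385.2

The posterior mean is a precision-weighted average: μ_n = (τ₀μ₀ + τ_data·x̄)/(τ₀+τ_data), with τ₀=1/σ₀² and τ_data=n/σ².
Here τ₀ = 1/652.3 = 0.001533 and τ_data = 22/1446.4 = 0.015210, so τ_n = 0.016743.
Rearranging for μ₀: μ₀ = (μ_n·τ_n − τ_data·x̄)/τ₀ = (217.7748·0.016743 − 0.015210·200.9) / 0.001533 = 0.590514/0.001533 ≈ 385.2.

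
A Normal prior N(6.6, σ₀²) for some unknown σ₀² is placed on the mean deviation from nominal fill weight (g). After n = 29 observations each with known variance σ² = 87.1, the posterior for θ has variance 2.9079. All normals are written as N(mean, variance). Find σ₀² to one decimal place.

σ₀² = 91.4

Posterior precision equals prior precision plus data precision: 1/σ_n² = 1/σ₀² + n/σ².
So 1/σ₀² = 1/2.9079 − 29/87.1 = 0.343891 − 0.332951 = 0.010940.
Hence σ₀² = 1/0.010940 ≈ 91.4.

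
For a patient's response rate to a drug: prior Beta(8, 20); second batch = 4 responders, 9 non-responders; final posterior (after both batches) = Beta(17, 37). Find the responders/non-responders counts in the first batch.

Because Beta–binomial updating is additive in the counts, the combined data contributed (α_post−α_prior, β_post−β_prior) successes and failures.
Total across both batches: 17−8=9 responders, 37−20=17 non-responders.
Subtract the second batch: 9−4=5 responders and 17−9=8 non-responders.

5 responders and 8 non-responders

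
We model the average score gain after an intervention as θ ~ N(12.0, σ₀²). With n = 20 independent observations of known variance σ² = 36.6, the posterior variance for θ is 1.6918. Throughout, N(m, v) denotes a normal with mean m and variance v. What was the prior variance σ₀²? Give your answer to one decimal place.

Posterior precision equals prior precision plus data precision: 1/σ_n² = 1/σ₀² + n/σ².
So 1/σ₀² = 1/1.6918 − 20/36.6 = 0.591086 − 0.546448 = 0.044638.
Hence σ₀² = 1/0.044638 ≈ 22.4.

σ₀² = 22.4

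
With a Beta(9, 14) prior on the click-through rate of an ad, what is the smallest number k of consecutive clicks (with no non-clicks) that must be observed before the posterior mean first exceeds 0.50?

After k clicks and 0 non-clicks the posterior is Beta(9+k, 14), with mean (9+k)/(9+14+k).
Set (9+k)/(23+k) > 0.50 and solve: k > (0.50·23 − 9)/(1 − 0.50) = 5.000.
The smallest integer exceeding 5.000 is 6, and checking k=6: (15)/(29) = 0.5172 > 0.50.

k = 6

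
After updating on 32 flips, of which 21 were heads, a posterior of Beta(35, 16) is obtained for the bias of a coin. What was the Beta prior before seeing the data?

A Beta(α, β) prior with s successes and f failures in binomial data gives a Beta(α+s, β+f) posterior.
So α = 35 − 21 = 14 and β = 16 − 11 = 5.

Beta(14, 5)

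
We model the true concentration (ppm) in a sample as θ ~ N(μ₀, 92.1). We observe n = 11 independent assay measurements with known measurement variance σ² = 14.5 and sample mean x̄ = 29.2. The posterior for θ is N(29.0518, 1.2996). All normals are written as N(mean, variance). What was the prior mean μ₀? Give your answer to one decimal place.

With known observation variance, the Normal–Normal posterior has precision τ_n = τ₀ + n/σ² and mean μ_n = (τ₀μ₀ + (n/σ²)x̄)/τ_n.
Here τ₀ = 1/92.1 = 0.010858 and τ_data = 11/14.5 = 0.758621, so τ_n = 0.769479.
Rearranging for μ₀: μ₀ = (μ_n·τ_n − τ_data·x̄)/τ₀ = (29.0518·0.769479 − 0.758621·29.2) / 0.010858 = 0.203017/0.010858 ≈ 18.7.

μ₀ = 18.7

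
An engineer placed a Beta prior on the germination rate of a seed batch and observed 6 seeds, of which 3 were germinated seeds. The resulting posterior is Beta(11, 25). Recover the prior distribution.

Beta(8, 22)

A Beta(a, b) prior with s successes and f failures in binomial data gives a Beta(a+s, b+f) posterior.
Subtract the data counts: 11−3=8, 25−3=22.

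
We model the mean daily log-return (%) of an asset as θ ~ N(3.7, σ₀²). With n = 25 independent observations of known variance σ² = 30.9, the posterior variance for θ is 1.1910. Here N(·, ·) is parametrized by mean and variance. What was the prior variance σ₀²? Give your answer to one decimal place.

σ₀² = 32.7

Posterior precision equals prior precision plus data precision: 1/σ_n² = 1/σ₀² + n/σ².
So 1/σ₀² = 1/1.1910 − 25/30.9 = 0.839631 − 0.809061 = 0.030570.
Hence σ₀² = 1/0.030570 ≈ 32.7.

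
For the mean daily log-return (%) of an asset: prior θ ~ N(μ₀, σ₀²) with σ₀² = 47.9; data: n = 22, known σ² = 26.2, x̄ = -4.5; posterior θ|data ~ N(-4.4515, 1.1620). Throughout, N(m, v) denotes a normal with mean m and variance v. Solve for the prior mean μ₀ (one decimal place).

μ₀ = -2.5

The posterior mean is a precision-weighted average: μ_n = (τ₀μ₀ + τ_data·x̄)/(τ₀+τ_data), with τ₀=1/σ₀² and τ_data=n/σ².
Here τ₀ = 1/47.9 = 0.020877 and τ_data = 22/26.2 = 0.839695, so τ_n = 0.860572.
Rearranging for μ₀: μ₀ = (μ_n·τ_n − τ_data·x̄)/τ₀ = (-4.4515·0.860572 − 0.839695·-4.5) / 0.020877 = -0.052209/0.020877 ≈ -2.5.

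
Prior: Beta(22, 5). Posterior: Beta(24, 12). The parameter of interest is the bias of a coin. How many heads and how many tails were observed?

2 heads and 7 tails

Beta is conjugate to the binomial likelihood: posterior = Beta(a+s, b+f).
So s = 24 − 22 = 2 and f = 12 − 5 = 7.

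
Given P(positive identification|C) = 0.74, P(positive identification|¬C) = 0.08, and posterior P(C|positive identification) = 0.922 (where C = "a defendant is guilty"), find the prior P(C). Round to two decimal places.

P(C) = 0.56

In odds form, posterior odds = prior odds × likelihood ratio, so prior odds = posterior odds ÷ LR.
Posterior odds = 0.922/(1−0.922) = 11.8205. LR = 0.74/0.08 = 9.2500.
Prior odds = 11.8205/9.2500 = 1.2779, so P(C) = 1.2779/(1+1.2779) ≈ 0.56.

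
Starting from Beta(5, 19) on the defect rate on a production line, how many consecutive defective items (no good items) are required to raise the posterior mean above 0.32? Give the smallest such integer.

After k defective items and 0 good items the posterior is Beta(5+k, 19), with mean (5+k)/(5+19+k).
Set (5+k)/(24+k) > 0.32 and solve: k > (0.32·24 − 5)/(1 − 0.32) = 3.941.
The smallest integer exceeding 3.941 is 4, and checking k=4: (9)/(28) = 0.3214 > 0.32.

k = 4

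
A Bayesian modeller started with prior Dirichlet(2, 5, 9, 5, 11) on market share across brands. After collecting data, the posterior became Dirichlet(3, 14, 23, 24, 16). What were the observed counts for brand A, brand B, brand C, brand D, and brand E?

For a Dirichlet(α) prior with multinomial counts c, the posterior is Dirichlet(α + c) componentwise.
Counts are posterior − prior componentwise: 3−2=1, 14−5=9, 23−9=14, 24−5=19, 16−11=5.

counts (1, 9, 14, 19, 5)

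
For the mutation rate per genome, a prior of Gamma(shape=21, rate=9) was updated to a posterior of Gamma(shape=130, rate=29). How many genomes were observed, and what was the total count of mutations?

Gamma–Poisson conjugacy: posterior shape = α + Σxᵢ, posterior rate = β + n.
Matching: Σxᵢ = 130 − 21 = 109 and n = 29 − 9 = 20.

n = 20 genomes with total 109 mutations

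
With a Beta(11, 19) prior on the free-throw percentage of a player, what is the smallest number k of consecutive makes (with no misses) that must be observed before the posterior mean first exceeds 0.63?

k = 22

After k makes and 0 misses the posterior is Beta(11+k, 19), with mean (11+k)/(11+19+k).
Set (11+k)/(30+k) > 0.63 and solve: k > (0.63·30 − 11)/(1 − 0.63) = 21.351.
The smallest integer exceeding 21.351 is 22, and checking k=22: (33)/(52) = 0.6346 > 0.63.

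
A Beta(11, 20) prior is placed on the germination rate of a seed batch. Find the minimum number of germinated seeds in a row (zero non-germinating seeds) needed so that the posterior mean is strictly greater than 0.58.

k = 17

After k germinated seeds and 0 non-germinating seeds the posterior is Beta(11+k, 20), with mean (11+k)/(11+20+k).
Set (11+k)/(31+k) > 0.58 and solve: k > (0.58·31 − 11)/(1 − 0.58) = 16.619.
The smallest integer exceeding 16.619 is 17.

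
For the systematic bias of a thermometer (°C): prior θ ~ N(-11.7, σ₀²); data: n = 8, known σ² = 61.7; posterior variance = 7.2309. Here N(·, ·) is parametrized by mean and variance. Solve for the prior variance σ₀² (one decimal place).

Posterior precision equals prior precision plus data precision: 1/σ_n² = 1/σ₀² + n/σ².
So 1/σ₀² = 1/7.2309 − 8/61.7 = 0.138295 − 0.129660 = 0.008635.
Hence σ₀² = 1/0.008635 ≈ 115.8.

σ₀² = 115.8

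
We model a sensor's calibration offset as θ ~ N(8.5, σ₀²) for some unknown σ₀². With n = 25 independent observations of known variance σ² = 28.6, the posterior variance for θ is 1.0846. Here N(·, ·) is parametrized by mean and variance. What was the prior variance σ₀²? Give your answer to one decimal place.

For the Normal–Normal model with known σ², precisions add: τ_n = τ₀ + n/σ².
So 1/σ₀² = 1/1.0846 − 25/28.6 = 0.921999 − 0.874126 = 0.047873.
Hence σ₀² = 1/0.047873 ≈ 20.9.

σ₀² = 20.9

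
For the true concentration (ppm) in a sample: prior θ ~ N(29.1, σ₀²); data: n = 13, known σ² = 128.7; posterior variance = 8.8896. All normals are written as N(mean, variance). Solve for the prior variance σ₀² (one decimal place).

σ₀² = 87.1

For the Normal–Normal model with known σ², precisions add: τ_n = τ₀ + n/σ².
So 1/σ₀² = 1/8.8896 − 13/128.7 = 0.112491 − 0.101010 = 0.011481.
Hence σ₀² = 1/0.011481 ≈ 87.1.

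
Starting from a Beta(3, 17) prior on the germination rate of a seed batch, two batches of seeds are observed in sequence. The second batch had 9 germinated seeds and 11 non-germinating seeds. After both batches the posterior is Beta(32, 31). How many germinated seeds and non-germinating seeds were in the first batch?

20 germinated seeds and 3 non-germinating seeds

Sequential conjugate updates are equivalent to a single update on the pooled data, so total successes = posterior α − prior α and total failures = posterior β − prior β.
Total across both batches: 32−3=29 germinated seeds, 31−17=14 non-germinating seeds.
Subtract the second batch: 29−9=20 germinated seeds and 14−11=3 non-germinating seeds.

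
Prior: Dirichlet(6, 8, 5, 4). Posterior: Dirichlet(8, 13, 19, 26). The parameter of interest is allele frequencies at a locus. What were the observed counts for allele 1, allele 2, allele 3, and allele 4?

For a Dirichlet(α) prior with multinomial counts c, the posterior is Dirichlet(α + c) componentwise.
Counts are posterior − prior componentwise: 8−6=2, 13−8=5, 19−5=14, 26−4=22.

counts (2, 5, 14, 22)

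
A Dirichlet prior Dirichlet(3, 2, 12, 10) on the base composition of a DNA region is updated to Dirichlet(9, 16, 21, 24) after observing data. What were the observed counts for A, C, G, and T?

For a Dirichlet(α) prior with multinomial counts c, the posterior is Dirichlet(α + c) componentwise.
Counts are posterior − prior componentwise: 9−3=6, 16−2=14, 21−12=9, 24−10=14.

counts (6, 14, 9, 14)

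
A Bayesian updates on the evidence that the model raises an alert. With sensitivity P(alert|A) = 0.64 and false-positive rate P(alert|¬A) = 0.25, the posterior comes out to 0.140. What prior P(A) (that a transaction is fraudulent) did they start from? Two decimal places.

P(A) = 0.06

In odds form, posterior odds = prior odds × likelihood ratio, so prior odds = posterior odds ÷ LR.
Posterior odds = 0.140/(1−0.140) = 0.1628. LR = 0.64/0.25 = 2.5600.
Prior odds = 0.1628/2.5600 = 0.0636, so P(A) = 0.0636/(1+0.0636) ≈ 0.06.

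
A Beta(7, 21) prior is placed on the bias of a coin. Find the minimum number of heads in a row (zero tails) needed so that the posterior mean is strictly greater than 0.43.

After k heads and 0 tails the posterior is Beta(7+k, 21), with mean (7+k)/(7+21+k).
Set (7+k)/(28+k) > 0.43 and solve: k > (0.43·28 − 7)/(1 − 0.43) = 8.842.
The smallest integer exceeding 8.842 is 9, and checking k=9: (16)/(37) = 0.4324 > 0.43.

k = 9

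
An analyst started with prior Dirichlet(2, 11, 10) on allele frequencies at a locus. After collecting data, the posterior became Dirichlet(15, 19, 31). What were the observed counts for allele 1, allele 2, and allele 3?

counts (13, 8, 21)

For a Dirichlet(α) prior with multinomial counts c, the posterior is Dirichlet(α + c) componentwise.
Counts are posterior − prior componentwise: 15−2=13, 19−11=8, 31−10=21.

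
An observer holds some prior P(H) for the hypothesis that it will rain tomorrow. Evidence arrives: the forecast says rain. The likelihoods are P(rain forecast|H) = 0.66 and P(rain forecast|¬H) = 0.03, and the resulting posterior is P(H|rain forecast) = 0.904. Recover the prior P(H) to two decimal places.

In odds form, posterior odds = prior odds × likelihood ratio, so prior odds = posterior odds ÷ LR.
Posterior odds = 0.904/(1−0.904) = 9.4167. LR = 0.66/0.03 = 22.0000.
Prior odds = 9.4167/22.0000 = 0.4280, so P(H) = 0.4280/(1+0.4280) ≈ 0.30.

P(H) = 0.30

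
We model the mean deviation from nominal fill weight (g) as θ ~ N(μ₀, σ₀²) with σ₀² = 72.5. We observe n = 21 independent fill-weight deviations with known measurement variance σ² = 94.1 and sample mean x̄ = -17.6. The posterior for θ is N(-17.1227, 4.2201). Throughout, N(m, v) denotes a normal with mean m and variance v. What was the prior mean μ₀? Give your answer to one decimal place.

With known observation variance, the Normal–Normal posterior has precision τ_n = τ₀ + n/σ² and mean μ_n = (τ₀μ₀ + (n/σ²)x̄)/τ_n.
Here τ₀ = 1/72.5 = 0.013793 and τ_data = 21/94.1 = 0.223167, so τ_n = 0.236960.
Rearranging for μ₀: μ₀ = (μ_n·τ_n − τ_data·x̄)/τ₀ = (-17.1227·0.236960 − 0.223167·-17.6) / 0.013793 = -0.129656/0.013793 ≈ -9.4.

μ₀ = -9.4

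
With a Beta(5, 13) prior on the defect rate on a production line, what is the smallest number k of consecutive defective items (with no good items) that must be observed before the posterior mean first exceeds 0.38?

k = 3

After k defective items and 0 good items the posterior is Beta(5+k, 13), with mean (5+k)/(5+13+k).
Set (5+k)/(18+k) > 0.38 and solve: k > (0.38·18 − 5)/(1 − 0.38) = 2.968.
The smallest integer exceeding 2.968 is 3, and checking k=3: (8)/(21) = 0.3810 > 0.38.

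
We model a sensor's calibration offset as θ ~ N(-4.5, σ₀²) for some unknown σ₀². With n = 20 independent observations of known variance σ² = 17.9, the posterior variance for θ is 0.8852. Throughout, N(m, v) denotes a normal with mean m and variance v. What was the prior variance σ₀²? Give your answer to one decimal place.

For the Normal–Normal model with known σ², precisions add: τ_n = τ₀ + n/σ².
So 1/σ₀² = 1/0.8852 − 20/17.9 = 1.129688 − 1.117318 = 0.012370.
Hence σ₀² = 1/0.012370 ≈ 80.8.

σ₀² = 80.8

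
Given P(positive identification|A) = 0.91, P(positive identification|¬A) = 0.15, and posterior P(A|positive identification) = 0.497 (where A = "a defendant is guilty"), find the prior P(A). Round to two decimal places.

P(A) = 0.14

In odds form, posterior odds = prior odds × likelihood ratio, so prior odds = posterior odds ÷ LR.
Posterior odds = 0.497/(1−0.497) = 0.9881. LR = 0.91/0.15 = 6.0667.
Prior odds = 0.9881/6.0667 = 0.1629, so P(A) = 0.1629/(1+0.1629) ≈ 0.14.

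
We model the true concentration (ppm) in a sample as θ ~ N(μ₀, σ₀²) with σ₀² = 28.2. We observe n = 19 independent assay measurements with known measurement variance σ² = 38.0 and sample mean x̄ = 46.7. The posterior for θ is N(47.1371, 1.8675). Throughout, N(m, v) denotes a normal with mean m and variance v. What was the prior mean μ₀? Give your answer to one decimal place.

With known observation variance, the Normal–Normal posterior has precision τ_n = τ₀ + n/σ² and mean μ_n = (τ₀μ₀ + (n/σ²)x̄)/τ_n.
Here τ₀ = 1/28.2 = 0.035461 and τ_data = 19/38.0 = 0.500000, so τ_n = 0.535461.
Rearranging for μ₀: μ₀ = (μ_n·τ_n − τ_data·x̄)/τ₀ = (47.1371·0.535461 − 0.500000·46.7) / 0.035461 = 1.890079/0.035461 ≈ 53.3.

μ₀ = 53.3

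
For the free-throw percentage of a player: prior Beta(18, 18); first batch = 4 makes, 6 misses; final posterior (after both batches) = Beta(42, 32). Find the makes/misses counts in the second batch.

20 makes and 8 misses

Because Beta–binomial updating is additive in the counts, the combined data contributed (α_post−α_prior, β_post−β_prior) successes and failures.
Total across both batches: 42−18=24 makes, 32−18=14 misses.
Subtract the first batch: 24−4=20 makes and 14−6=8 misses.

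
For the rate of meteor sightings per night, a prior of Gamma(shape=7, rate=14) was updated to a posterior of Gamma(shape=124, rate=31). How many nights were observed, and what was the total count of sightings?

A Gamma(α, β) prior (rate parametrization) on a Poisson rate with n observations summing to S gives posterior Gamma(α+S, β+n).
Matching: Σxᵢ = 124 − 7 = 117 and n = 31 − 14 = 17.

n = 17 nights with total 117 sightings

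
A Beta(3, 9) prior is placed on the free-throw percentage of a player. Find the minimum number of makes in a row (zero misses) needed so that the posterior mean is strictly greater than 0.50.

After k makes and 0 misses the posterior is Beta(3+k, 9), with mean (3+k)/(3+9+k).
Set (3+k)/(12+k) > 0.50 and solve: k > (0.50·12 − 3)/(1 − 0.50) = 6.000.
The smallest integer exceeding 6.000 is 7.

k = 7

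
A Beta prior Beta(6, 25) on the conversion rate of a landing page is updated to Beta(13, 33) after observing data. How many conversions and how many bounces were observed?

7 conversions and 8 bounces

A Beta(a, b) prior with s successes and f failures in binomial data gives a Beta(a+s, b+f) posterior.
So s = 13 − 6 = 7 and f = 33 − 25 = 8.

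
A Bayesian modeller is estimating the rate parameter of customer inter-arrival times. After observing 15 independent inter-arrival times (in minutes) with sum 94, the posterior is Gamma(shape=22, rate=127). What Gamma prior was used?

Gamma(shape=7, rate=33)

For an exponential likelihood with a Gamma(α, β) prior on the rate, n observations with total T give posterior Gamma(α+n, β+T).
So α = 22 − 15 = 7 and β = 127 − 94 = 33.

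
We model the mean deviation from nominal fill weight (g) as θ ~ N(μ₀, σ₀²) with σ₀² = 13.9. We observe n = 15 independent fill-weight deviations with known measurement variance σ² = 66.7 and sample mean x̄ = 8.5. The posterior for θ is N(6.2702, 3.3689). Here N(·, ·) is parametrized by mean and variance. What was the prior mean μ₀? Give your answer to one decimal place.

With known observation variance, the Normal–Normal posterior has precision τ_n = τ₀ + n/σ² and mean μ_n = (τ₀μ₀ + (n/σ²)x̄)/τ_n.
Here τ₀ = 1/13.9 = 0.071942 and τ_data = 15/66.7 = 0.224888, so τ_n = 0.296830.
Rearranging for μ₀: μ₀ = (μ_n·τ_n − τ_data·x̄)/τ₀ = (6.2702·0.296830 − 0.224888·8.5) / 0.071942 = -0.050365/0.071942 ≈ -0.7.

μ₀ = -0.7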